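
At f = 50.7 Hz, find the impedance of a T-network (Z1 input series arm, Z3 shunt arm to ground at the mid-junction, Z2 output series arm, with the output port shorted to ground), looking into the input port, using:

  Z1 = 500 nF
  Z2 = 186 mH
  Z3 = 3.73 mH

Step 1 — Angular frequency: ω = 2π·f = 2π·50.7 = 318.6 rad/s.
Step 2 — Component impedances:
  Z1: Z = 1/(jωC) = -j/(ω·C) = 0 - j6278 Ω
  Z2: Z = jωL = j·318.6·0.186 = 0 + j59.25 Ω
  Z3: Z = jωL = j·318.6·0.00373 = 0 + j1.188 Ω
Step 3 — With the output port shorted to ground, the output series arm Z2 runs from the junction to ground; the shunt arm Z3 also runs from the junction to ground. They appear in parallel: Z3 || Z2 = 0 + j1.165 Ω.
Step 4 — Series with input arm Z1: Z_in = Z1 + (Z3 || Z2) = 0 - j6277 Ω = 6277∠-90.0° Ω.

Z = 0 - j6277 Ω = 6277∠-90.0° Ω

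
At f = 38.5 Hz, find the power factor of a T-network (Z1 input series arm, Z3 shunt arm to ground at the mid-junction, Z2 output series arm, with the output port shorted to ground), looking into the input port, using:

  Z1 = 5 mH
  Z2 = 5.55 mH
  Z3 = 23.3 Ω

Step 1 — Angular frequency: ω = 2π·f = 2π·38.5 = 241.9 rad/s.
Step 2 — Component impedances:
  Z1: Z = jωL = j·241.9·0.005 = 0 + j1.21 Ω
  Z2: Z = jωL = j·241.9·0.00555 = 0 + j1.343 Ω
  Z3: Z = R = 23.3 Ω
Step 3 — With the output port shorted to ground, the output series arm Z2 runs from the junction to ground; the shunt arm Z3 also runs from the junction to ground. They appear in parallel: Z3 || Z2 = 0.0771 + j1.338 Ω.
Step 4 — Series with input arm Z1: Z_in = Z1 + (Z3 || Z2) = 0.0771 + j2.548 Ω = 2.549∠88.3° Ω.
Step 5 — Power factor: PF = cos(φ) = Re(Z)/|Z| = 0.0771/2.549 = 0.03025.
Step 6 — Type: Im(Z) = 2.548 ⇒ lagging (phase φ = 88.3°).

PF = 0.03025 (lagging, φ = 88.3°)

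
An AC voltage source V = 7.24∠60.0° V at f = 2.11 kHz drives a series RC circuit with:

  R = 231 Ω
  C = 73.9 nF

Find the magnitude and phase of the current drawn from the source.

Step 1 — Angular frequency: ω = 2π·f = 2π·2110 = 1.326e+04 rad/s.
Step 2 — Component impedances:
  R: Z = R = 231 Ω
  C: Z = 1/(jωC) = -j/(ω·C) = 0 - j1021 Ω
Step 3 — Series combination: Z_total = R + C = 231 - j1021 Ω = 1047∠-77.2° Ω.
Step 4 — Source phasor: V = 7.24∠60.0° V = 3.62 + j6.27 V.
Step 5 — Ohm's law: I = V / Z_total = (3.62 + j6.27) / (231 - j1021) = -0.00508 + j0.004696 A.
Step 6 — Convert to polar: |I| = 0.006918 A, ∠I = 137.2°.

I = 0.006918∠137.2° A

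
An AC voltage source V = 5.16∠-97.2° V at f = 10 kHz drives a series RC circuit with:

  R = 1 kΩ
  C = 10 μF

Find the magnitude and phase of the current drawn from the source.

Step 1 — Angular frequency: ω = 2π·f = 2π·1e+04 = 6.283e+04 rad/s.
Step 2 — Component impedances:
  R: Z = R = 1000 Ω
  C: Z = 1/(jωC) = -j/(ω·C) = 0 - j1.592 Ω
Step 3 — Series combination: Z_total = R + C = 1000 - j1.592 Ω = 1000∠-0.1° Ω.
Step 4 — Source phasor: V = 5.16∠-97.2° V = -0.6467 - j5.119 V.
Step 5 — Ohm's law: I = V / Z_total = (-0.6467 - j5.119) / (1000 - j1.592) = -0.0006386 - j0.00512 A.
Step 6 — Convert to polar: |I| = 0.00516 A, ∠I = -97.1°.

I = 0.00516∠-97.1° A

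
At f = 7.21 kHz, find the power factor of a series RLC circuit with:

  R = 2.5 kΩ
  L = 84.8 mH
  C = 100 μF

Step 1 — Angular frequency: ω = 2π·f = 2π·7210 = 4.53e+04 rad/s.
Step 2 — Component impedances:
  R: Z = R = 2500 Ω
  L: Z = jωL = j·4.53e+04·0.0848 = 0 + j3842 Ω
  C: Z = 1/(jωC) = -j/(ω·C) = 0 - j0.2207 Ω
Step 3 — Series combination: Z_total = R + L + C = 2500 + j3841 Ω = 4583∠56.9° Ω.
Step 4 — Power factor: PF = cos(φ) = Re(Z)/|Z| = 2500/4583 = 0.5455.
Step 5 — Type: Im(Z) = 3841 ⇒ lagging (phase φ = 56.9°).

PF = 0.5455 (lagging, φ = 56.9°)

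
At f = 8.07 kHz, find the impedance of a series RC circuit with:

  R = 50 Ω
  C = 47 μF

Step 1 — Angular frequency: ω = 2π·f = 2π·8070 = 5.071e+04 rad/s.
Step 2 — Component impedances:
  R: Z = R = 50 Ω
  C: Z = 1/(jωC) = -j/(ω·C) = 0 - j0.4196 Ω
Step 3 — Series combination: Z_total = R + C = 50 - j0.4196 Ω = 50∠-0.5° Ω.

Z = 50 - j0.4196 Ω = 50∠-0.5° Ω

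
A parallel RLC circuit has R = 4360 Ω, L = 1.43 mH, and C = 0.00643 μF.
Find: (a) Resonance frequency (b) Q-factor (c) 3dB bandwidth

Step 1 — Resonance: ω₀ = 1/√(LC) = 1/√(0.00143·6.43e-09) = 3.298e+05 rad/s.
Step 2 — f₀ = ω₀/(2π) = 5.249e+04 Hz.
Step 3 — Parallel Q: Q = R/(ω₀L) = 4360/(3.298e+05·0.00143) = 9.245.
Step 4 — Bandwidth: Δω = ω₀/Q = 3.567e+04 rad/s; BW = Δω/(2π) = 5677 Hz.

(a) f₀ = 5.249e+04 Hz  (b) Q = 9.245  (c) BW = 5677 Hz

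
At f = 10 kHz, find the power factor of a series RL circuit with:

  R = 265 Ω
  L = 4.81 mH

Step 1 — Angular frequency: ω = 2π·f = 2π·1e+04 = 6.283e+04 rad/s.
Step 2 — Component impedances:
  R: Z = R = 265 Ω
  L: Z = jωL = j·6.283e+04·0.00481 = 0 + j302.2 Ω
Step 3 — Series combination: Z_total = R + L = 265 + j302.2 Ω = 401.9∠48.8° Ω.
Step 4 — Power factor: PF = cos(φ) = Re(Z)/|Z| = 265/401.95 = 0.6593.
Step 5 — Type: Im(Z) = 302.2 ⇒ lagging (phase φ = 48.8°).

PF = 0.6593 (lagging, φ = 48.8°)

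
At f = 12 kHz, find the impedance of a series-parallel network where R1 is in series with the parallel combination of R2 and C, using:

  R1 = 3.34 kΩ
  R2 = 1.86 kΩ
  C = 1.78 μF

Step 1 — Angular frequency: ω = 2π·f = 2π·1.2e+04 = 7.54e+04 rad/s.
Step 2 — Component impedances:
  R1: Z = R = 3340 Ω
  R2: Z = R = 1860 Ω
  C: Z = 1/(jωC) = -j/(ω·C) = 0 - j7.451 Ω
Step 3 — Parallel branch: R2 || C = 1/(1/R2 + 1/C) = 0.02985 - j7.451 Ω.
Step 4 — Series with R1: Z_total = R1 + (R2 || C) = 3340 - j7.451 Ω = 3340∠-0.1° Ω.

Z = 3340 - j7.451 Ω = 3340∠-0.1° Ω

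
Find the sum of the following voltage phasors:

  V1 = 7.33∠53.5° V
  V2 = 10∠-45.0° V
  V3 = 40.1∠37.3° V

Step 1 — Convert each phasor to rectangular form:
  V1 = 7.33·(cos(53.5°) + j·sin(53.5°)) = 4.36 + j5.892 V
  V2 = 10·(cos(-45.0°) + j·sin(-45.0°)) = 7.071 - j7.071 V
  V3 = 40.1·(cos(37.3°) + j·sin(37.3°)) = 31.9 + j24.3 V
Step 2 — Sum components: V_total = 43.33 + j23.12 V.
Step 3 — Convert to polar: |V_total| = 49.11 V, ∠V_total = 28.1°.

V_total = 49.11∠28.1° V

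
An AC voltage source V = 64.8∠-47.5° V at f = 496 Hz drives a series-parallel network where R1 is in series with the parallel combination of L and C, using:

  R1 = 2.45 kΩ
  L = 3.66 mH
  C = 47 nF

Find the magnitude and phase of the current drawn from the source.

Step 1 — Angular frequency: ω = 2π·f = 2π·496 = 3116 rad/s.
Step 2 — Component impedances:
  R1: Z = R = 2450 Ω
  L: Z = jωL = j·3116·0.00366 = 0 + j11.41 Ω
  C: Z = 1/(jωC) = -j/(ω·C) = 0 - j6827 Ω
Step 3 — Parallel branch: L || C = 1/(1/L + 1/C) = 0 + j11.43 Ω.
Step 4 — Series with R1: Z_total = R1 + (L || C) = 2450 + j11.43 Ω = 2450∠0.3° Ω.
Step 5 — Source phasor: V = 64.8∠-47.5° V = 43.78 - j47.78 V.
Step 6 — Ohm's law: I = V / Z_total = (43.78 - j47.78) / (2450 + j11.43) = 0.01778 - j0.01958 A.
Step 7 — Convert to polar: |I| = 0.02645 A, ∠I = -47.8°.

I = 0.02645∠-47.8° A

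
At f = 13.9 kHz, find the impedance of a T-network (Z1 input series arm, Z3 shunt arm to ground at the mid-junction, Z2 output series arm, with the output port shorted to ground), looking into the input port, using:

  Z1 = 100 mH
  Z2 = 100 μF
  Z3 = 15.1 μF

Step 1 — Angular frequency: ω = 2π·f = 2π·1.39e+04 = 8.734e+04 rad/s.
Step 2 — Component impedances:
  Z1: Z = jωL = j·8.734e+04·0.1 = 0 + j8734 Ω
  Z2: Z = 1/(jωC) = -j/(ω·C) = 0 - j0.1145 Ω
  Z3: Z = 1/(jωC) = -j/(ω·C) = 0 - j0.7583 Ω
Step 3 — With the output port shorted to ground, the output series arm Z2 runs from the junction to ground; the shunt arm Z3 also runs from the junction to ground. They appear in parallel: Z3 || Z2 = 0 - j0.09948 Ω.
Step 4 — Series with input arm Z1: Z_in = Z1 + (Z3 || Z2) = 0 + j8734 Ω = 8734∠90.0° Ω.

Z = 0 + j8734 Ω = 8734∠90.0° Ω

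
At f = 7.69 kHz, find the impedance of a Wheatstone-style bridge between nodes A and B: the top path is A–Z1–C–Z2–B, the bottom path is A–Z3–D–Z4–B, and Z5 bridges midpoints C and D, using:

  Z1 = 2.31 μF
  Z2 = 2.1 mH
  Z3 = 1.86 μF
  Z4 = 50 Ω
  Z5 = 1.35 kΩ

Step 1 — Angular frequency: ω = 2π·f = 2π·7690 = 4.832e+04 rad/s.
Step 2 — Component impedances:
  Z1: Z = 1/(jωC) = -j/(ω·C) = 0 - j8.959 Ω
  Z2: Z = jωL = j·4.832e+04·0.0021 = 0 + j101.5 Ω
  Z3: Z = 1/(jωC) = -j/(ω·C) = 0 - j11.13 Ω
  Z4: Z = R = 50 Ω
  Z5: Z = R = 1350 Ω
Step 3 — Bridge requires nodal analysis (the Z5 bridge couples midpoints C and D, so the two paths cannot be reduced to a simple series/parallel combination). Setting node B to ground and injecting 1 A at node A, the 3-node admittance system at A, C, D solves to V_A = Z_AB = 46.87 + j16.28 Ω = 49.61∠19.2° Ω.

Z = 46.87 + j16.28 Ω = 49.61∠19.2° Ω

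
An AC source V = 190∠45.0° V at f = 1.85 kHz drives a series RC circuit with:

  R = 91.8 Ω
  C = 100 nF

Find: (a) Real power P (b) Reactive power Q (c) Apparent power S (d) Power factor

Step 1 — Angular frequency: ω = 2π·f = 2π·1850 = 1.162e+04 rad/s.
Step 2 — Component impedances:
  R: Z = R = 91.8 Ω
  C: Z = 1/(jωC) = -j/(ω·C) = 0 - j860.3 Ω
Step 3 — Series combination: Z_total = R + C = 91.8 - j860.3 Ω = 865.2∠-83.9° Ω.
Step 4 — Source phasor: V = 190∠45.0° V = 134.4 + j134.4 V.
Step 5 — Current: I = V / Z = -0.1379 + j0.1709 A = 0.2196∠128.9° A.
Step 6 — Complex power: S = V·I* = 4.427 - j41.49 VA.
Step 7 — Real power: P = Re(S) = 4.427 W.
Step 8 — Reactive power: Q = Im(S) = -41.49 VAR.
Step 9 — Apparent power: |S| = 41.73 VA.
Step 10 — Power factor: PF = P/|S| = 0.1061 (leading).

(a) P = 4.427 W  (b) Q = -41.49 VAR  (c) S = 41.73 VA  (d) PF = 0.1061 (leading)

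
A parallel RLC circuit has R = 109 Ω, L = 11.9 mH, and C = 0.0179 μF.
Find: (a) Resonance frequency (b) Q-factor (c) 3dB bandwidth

Step 1 — Resonance: ω₀ = 1/√(LC) = 1/√(0.0119·1.79e-08) = 6.852e+04 rad/s.
Step 2 — f₀ = ω₀/(2π) = 1.09e+04 Hz.
Step 3 — Parallel Q: Q = R/(ω₀L) = 109/(6.852e+04·0.0119) = 0.1337.
Step 4 — Bandwidth: Δω = ω₀/Q = 5.125e+05 rad/s; BW = Δω/(2π) = 8.157e+04 Hz.

(a) f₀ = 1.09e+04 Hz  (b) Q = 0.1337  (c) BW = 8.157e+04 Hz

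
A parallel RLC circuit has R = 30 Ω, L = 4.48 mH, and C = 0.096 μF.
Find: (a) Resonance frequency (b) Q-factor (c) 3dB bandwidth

Step 1 — Resonance: ω₀ = 1/√(LC) = 1/√(0.00448·9.6e-08) = 4.822e+04 rad/s.
Step 2 — f₀ = ω₀/(2π) = 7674 Hz.
Step 3 — Parallel Q: Q = R/(ω₀L) = 30/(4.822e+04·0.00448) = 0.1389.
Step 4 — Bandwidth: Δω = ω₀/Q = 3.472e+05 rad/s; BW = Δω/(2π) = 5.526e+04 Hz.

(a) f₀ = 7674 Hz  (b) Q = 0.1389  (c) BW = 5.526e+04 Hz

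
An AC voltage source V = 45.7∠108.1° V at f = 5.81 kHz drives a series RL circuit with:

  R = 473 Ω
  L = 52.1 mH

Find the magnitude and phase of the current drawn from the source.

Step 1 — Angular frequency: ω = 2π·f = 2π·5810 = 3.651e+04 rad/s.
Step 2 — Component impedances:
  R: Z = R = 473 Ω
  L: Z = jωL = j·3.651e+04·0.0521 = 0 + j1902 Ω
Step 3 — Series combination: Z_total = R + L = 473 + j1902 Ω = 1960∠76.0° Ω.
Step 4 — Source phasor: V = 45.7∠108.1° V = -14.2 + j43.44 V.
Step 5 — Ohm's law: I = V / Z_total = (-14.2 + j43.44) / (473 + j1902) = 0.01976 + j0.01238 A.
Step 6 — Convert to polar: |I| = 0.02332 A, ∠I = 32.1°.

I = 0.02332∠32.1° A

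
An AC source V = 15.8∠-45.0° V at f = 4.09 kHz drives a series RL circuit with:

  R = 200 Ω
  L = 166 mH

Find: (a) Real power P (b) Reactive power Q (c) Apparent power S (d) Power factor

Step 1 — Angular frequency: ω = 2π·f = 2π·4090 = 2.57e+04 rad/s.
Step 2 — Component impedances:
  R: Z = R = 200 Ω
  L: Z = jωL = j·2.57e+04·0.166 = 0 + j4266 Ω
Step 3 — Series combination: Z_total = R + L = 200 + j4266 Ω = 4271∠87.3° Ω.
Step 4 — Source phasor: V = 15.8∠-45.0° V = 11.17 - j11.17 V.
Step 5 — Current: I = V / Z = -0.002491 - j0.002736 A = 0.0037∠-132.3° A.
Step 6 — Complex power: S = V·I* = 0.002738 + j0.05839 VA.
Step 7 — Real power: P = Re(S) = 0.002738 W.
Step 8 — Reactive power: Q = Im(S) = 0.05839 VAR.
Step 9 — Apparent power: |S| = 0.05846 VA.
Step 10 — Power factor: PF = P/|S| = 0.04683 (lagging).

(a) P = 0.002738 W  (b) Q = 0.05839 VAR  (c) S = 0.05846 VA  (d) PF = 0.04683 (lagging)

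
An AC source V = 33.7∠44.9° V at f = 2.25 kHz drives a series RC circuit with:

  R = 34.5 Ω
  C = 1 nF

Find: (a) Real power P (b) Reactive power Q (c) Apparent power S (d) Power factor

Step 1 — Angular frequency: ω = 2π·f = 2π·2250 = 1.414e+04 rad/s.
Step 2 — Component impedances:
  R: Z = R = 34.5 Ω
  C: Z = 1/(jωC) = -j/(ω·C) = 0 - j7.074e+04 Ω
Step 3 — Series combination: Z_total = R + C = 34.5 - j7.074e+04 Ω = 7.074e+04∠-90.0° Ω.
Step 4 — Source phasor: V = 33.7∠44.9° V = 23.87 + j23.79 V.
Step 5 — Current: I = V / Z = -0.0003361 + j0.0003376 A = 0.0004764∠134.9° A.
Step 6 — Complex power: S = V·I* = 7.831e-06 - j0.01606 VA.
Step 7 — Real power: P = Re(S) = 7.831e-06 W.
Step 8 — Reactive power: Q = Im(S) = -0.01606 VAR.
Step 9 — Apparent power: |S| = 0.01606 VA.
Step 10 — Power factor: PF = P/|S| = 0.0004877 (leading).

(a) P = 7.831e-06 W  (b) Q = -0.01606 VAR  (c) S = 0.01606 VA  (d) PF = 0.0004877 (leading)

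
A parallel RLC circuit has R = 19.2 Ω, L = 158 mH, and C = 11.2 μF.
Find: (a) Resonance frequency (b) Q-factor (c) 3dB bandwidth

Step 1 — Resonance: ω₀ = 1/√(LC) = 1/√(0.158·1.12e-05) = 751.7 rad/s.
Step 2 — f₀ = ω₀/(2π) = 119.6 Hz.
Step 3 — Parallel Q: Q = R/(ω₀L) = 19.2/(751.7·0.158) = 0.1617.
Step 4 — Bandwidth: Δω = ω₀/Q = 4650 rad/s; BW = Δω/(2π) = 740.1 Hz.

(a) f₀ = 119.6 Hz  (b) Q = 0.1617  (c) BW = 740.1 Hz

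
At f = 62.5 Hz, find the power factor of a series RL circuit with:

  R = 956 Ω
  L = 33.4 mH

Step 1 — Angular frequency: ω = 2π·f = 2π·62.5 = 392.7 rad/s.
Step 2 — Component impedances:
  R: Z = R = 956 Ω
  L: Z = jωL = j·392.7·0.0334 = 0 + j13.12 Ω
Step 3 — Series combination: Z_total = R + L = 956 + j13.12 Ω = 956.1∠0.8° Ω.
Step 4 — Power factor: PF = cos(φ) = Re(Z)/|Z| = 956/956.1 = 0.9999.
Step 5 — Type: Im(Z) = 13.12 ⇒ lagging (phase φ = 0.8°).

PF = 0.9999 (lagging, φ = 0.8°)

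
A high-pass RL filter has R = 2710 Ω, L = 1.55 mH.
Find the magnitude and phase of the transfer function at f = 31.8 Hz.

Step 1 — Angular frequency: ω = 2π·31.8 = 199.8 rad/s.
Step 2 — Transfer function: H(jω) = jωL/(R + jωL).
Step 3 — Numerator jωL = j·0.3097; denominator R + jωL = 2710 + j0.3097.
Step 4 — H = 1.306e-08 + j0.0001143.
Step 5 — Magnitude: |H| = 0.0001143 (-78.8 dB); phase: φ = 90.0°.

|H| = 0.0001143 (-78.8 dB), φ = 90.0°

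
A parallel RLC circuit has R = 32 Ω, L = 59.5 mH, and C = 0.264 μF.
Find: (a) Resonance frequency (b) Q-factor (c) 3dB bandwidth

Step 1 — Resonance: ω₀ = 1/√(LC) = 1/√(0.0595·2.64e-07) = 7979 rad/s.
Step 2 — f₀ = ω₀/(2π) = 1270 Hz.
Step 3 — Parallel Q: Q = R/(ω₀L) = 32/(7979·0.0595) = 0.06741.
Step 4 — Bandwidth: Δω = ω₀/Q = 1.184e+05 rad/s; BW = Δω/(2π) = 1.884e+04 Hz.

(a) f₀ = 1270 Hz  (b) Q = 0.06741  (c) BW = 1.884e+04 Hz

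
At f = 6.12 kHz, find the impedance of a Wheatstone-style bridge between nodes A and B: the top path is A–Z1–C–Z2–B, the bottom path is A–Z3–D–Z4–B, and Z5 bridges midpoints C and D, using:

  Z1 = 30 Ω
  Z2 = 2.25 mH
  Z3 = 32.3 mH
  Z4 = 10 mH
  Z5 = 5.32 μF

Step 1 — Angular frequency: ω = 2π·f = 2π·6120 = 3.845e+04 rad/s.
Step 2 — Component impedances:
  Z1: Z = R = 30 Ω
  Z2: Z = jωL = j·3.845e+04·0.00225 = 0 + j86.52 Ω
  Z3: Z = jωL = j·3.845e+04·0.0323 = 0 + j1242 Ω
  Z4: Z = jωL = j·3.845e+04·0.01 = 0 + j384.5 Ω
  Z5: Z = 1/(jωC) = -j/(ω·C) = 0 - j4.888 Ω
Step 3 — Bridge requires nodal analysis (the Z5 bridge couples midpoints C and D, so the two paths cannot be reduced to a simple series/parallel combination). Setting node B to ground and injecting 1 A at node A, the 3-node admittance system at A, C, D solves to V_A = Z_AB = 30.03 + j71.19 Ω = 77.26∠67.1° Ω.

Z = 30.03 + j71.19 Ω = 77.26∠67.1° Ω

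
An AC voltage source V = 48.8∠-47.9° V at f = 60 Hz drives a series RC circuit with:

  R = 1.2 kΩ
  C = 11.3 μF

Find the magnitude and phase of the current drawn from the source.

Step 1 — Angular frequency: ω = 2π·f = 2π·60 = 377 rad/s.
Step 2 — Component impedances:
  R: Z = R = 1200 Ω
  C: Z = 1/(jωC) = -j/(ω·C) = 0 - j234.7 Ω
Step 3 — Series combination: Z_total = R + C = 1200 - j234.7 Ω = 1223∠-11.1° Ω.
Step 4 — Source phasor: V = 48.8∠-47.9° V = 32.72 - j36.21 V.
Step 5 — Ohm's law: I = V / Z_total = (32.72 - j36.21) / (1200 - j234.7) = 0.03194 - j0.02392 A.
Step 6 — Convert to polar: |I| = 0.03991 A, ∠I = -36.8°.

I = 0.03991∠-36.8° A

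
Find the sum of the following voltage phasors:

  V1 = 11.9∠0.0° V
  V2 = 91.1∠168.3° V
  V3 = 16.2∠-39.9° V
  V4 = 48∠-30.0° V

Step 1 — Convert each phasor to rectangular form:
  V1 = 11.9·(cos(0.0°) + j·sin(0.0°)) = 11.9 V
  V2 = 91.1·(cos(168.3°) + j·sin(168.3°)) = -89.21 + j18.47 V
  V3 = 16.2·(cos(-39.9°) + j·sin(-39.9°)) = 12.43 - j10.39 V
  V4 = 48·(cos(-30.0°) + j·sin(-30.0°)) = 41.57 - j24 V
Step 2 — Sum components: V_total = -23.31 - j15.92 V.
Step 3 — Convert to polar: |V_total| = 28.23 V, ∠V_total = -145.7°.

V_total = 28.23∠-145.7° V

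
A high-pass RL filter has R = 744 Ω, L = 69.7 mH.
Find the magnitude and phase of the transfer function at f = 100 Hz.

Step 1 — Angular frequency: ω = 2π·100 = 628.3 rad/s.
Step 2 — Transfer function: H(jω) = jωL/(R + jωL).
Step 3 — Numerator jωL = j·43.79; denominator R + jωL = 744 + j43.79.
Step 4 — H = 0.003453 + j0.05866.
Step 5 — Magnitude: |H| = 0.05876 (-24.6 dB); phase: φ = 86.6°.

|H| = 0.05876 (-24.6 dB), φ = 86.6°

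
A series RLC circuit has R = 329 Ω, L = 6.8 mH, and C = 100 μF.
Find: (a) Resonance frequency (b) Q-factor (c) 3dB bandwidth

Step 1 — Resonance condition Im(Z)=0 gives ω₀ = 1/√(LC).
Step 2 — ω₀ = 1/√(0.0068·0.0001) = 1213 rad/s.
Step 3 — f₀ = ω₀/(2π) = 193 Hz.
Step 4 — Series Q: Q = ω₀L/R = 1213·0.0068/329 = 0.02506.
Step 5 — 3dB bandwidth: Δω = ω₀/Q = 4.838e+04 rad/s; BW = Δω/(2π) = 7700 Hz.

(a) f₀ = 193 Hz  (b) Q = 0.02506  (c) BW = 7700 Hz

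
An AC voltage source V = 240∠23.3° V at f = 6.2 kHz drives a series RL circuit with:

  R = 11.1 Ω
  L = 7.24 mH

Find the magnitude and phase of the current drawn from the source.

Step 1 — Angular frequency: ω = 2π·f = 2π·6200 = 3.896e+04 rad/s.
Step 2 — Component impedances:
  R: Z = R = 11.1 Ω
  L: Z = jωL = j·3.896e+04·0.00724 = 0 + j282 Ω
Step 3 — Series combination: Z_total = R + L = 11.1 + j282 Ω = 282.3∠87.7° Ω.
Step 4 — Source phasor: V = 240∠23.3° V = 220.4 + j94.93 V.
Step 5 — Ohm's law: I = V / Z_total = (220.4 + j94.93) / (11.1 + j282) = 0.3668 - j0.7671 A.
Step 6 — Convert to polar: |I| = 0.8503 A, ∠I = -64.4°.

I = 0.8503∠-64.4° A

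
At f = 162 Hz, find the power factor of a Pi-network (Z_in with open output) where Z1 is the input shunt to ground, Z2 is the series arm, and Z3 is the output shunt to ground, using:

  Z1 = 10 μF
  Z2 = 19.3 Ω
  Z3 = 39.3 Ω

Step 1 — Angular frequency: ω = 2π·f = 2π·162 = 1018 rad/s.
Step 2 — Component impedances:
  Z1: Z = 1/(jωC) = -j/(ω·C) = 0 - j98.24 Ω
  Z2: Z = R = 19.3 Ω
  Z3: Z = R = 39.3 Ω
Step 3 — With open output, the series arm Z2 and the output shunt Z3 appear in series to ground: Z2 + Z3 = 58.6 Ω.
Step 4 — Parallel with input shunt Z1: Z_in = Z1 || (Z2 + Z3) = 43.22 - j25.78 Ω = 50.33∠-30.8° Ω.
Step 5 — Power factor: PF = cos(φ) = Re(Z)/|Z| = 43.222/50.327 = 0.8588.
Step 6 — Type: Im(Z) = -25.78 ⇒ leading (phase φ = -30.8°).

PF = 0.8588 (leading, φ = -30.8°)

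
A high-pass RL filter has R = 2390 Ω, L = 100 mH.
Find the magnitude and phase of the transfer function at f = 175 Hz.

Step 1 — Angular frequency: ω = 2π·175 = 1100 rad/s.
Step 2 — Transfer function: H(jω) = jωL/(R + jωL).
Step 3 — Numerator jωL = j·110; denominator R + jωL = 2390 + j110.
Step 4 — H = 0.002112 + j0.04591.
Step 5 — Magnitude: |H| = 0.04596 (-26.8 dB); phase: φ = 87.4°.

|H| = 0.04596 (-26.8 dB), φ = 87.4°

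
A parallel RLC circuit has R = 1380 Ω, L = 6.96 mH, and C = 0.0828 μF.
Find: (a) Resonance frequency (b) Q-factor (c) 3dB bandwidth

Step 1 — Resonance: ω₀ = 1/√(LC) = 1/√(0.00696·8.28e-08) = 4.166e+04 rad/s.
Step 2 — f₀ = ω₀/(2π) = 6630 Hz.
Step 3 — Parallel Q: Q = R/(ω₀L) = 1380/(4.166e+04·0.00696) = 4.76.
Step 4 — Bandwidth: Δω = ω₀/Q = 8752 rad/s; BW = Δω/(2π) = 1393 Hz.

(a) f₀ = 6630 Hz  (b) Q = 4.76  (c) BW = 1393 Hz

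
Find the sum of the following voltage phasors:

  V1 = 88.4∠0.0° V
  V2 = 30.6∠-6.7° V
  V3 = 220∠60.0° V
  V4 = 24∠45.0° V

Step 1 — Convert each phasor to rectangular form:
  V1 = 88.4·(cos(0.0°) + j·sin(0.0°)) = 88.4 V
  V2 = 30.6·(cos(-6.7°) + j·sin(-6.7°)) = 30.39 - j3.57 V
  V3 = 220·(cos(60.0°) + j·sin(60.0°)) = 110 + j190.5 V
  V4 = 24·(cos(45.0°) + j·sin(45.0°)) = 16.97 + j16.97 V
Step 2 — Sum components: V_total = 245.8 + j203.9 V.
Step 3 — Convert to polar: |V_total| = 319.4 V, ∠V_total = 39.7°.

V_total = 319.4∠39.7° V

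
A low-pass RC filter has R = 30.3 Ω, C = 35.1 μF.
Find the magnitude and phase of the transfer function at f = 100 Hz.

Step 1 — Angular frequency: ω = 2π·100 = 628.3 rad/s.
Step 2 — Transfer function: H(jω) = 1/(1 + jωRC).
Step 3 — Denominator: 1 + jωRC = 1 + j·628.3·30.3·3.51e-05 = 1 + j0.6682.
Step 4 — H = 0.6913 - j0.462.
Step 5 — Magnitude: |H| = 0.8314 (-1.6 dB); phase: φ = -33.8°.

|H| = 0.8314 (-1.6 dB), φ = -33.8°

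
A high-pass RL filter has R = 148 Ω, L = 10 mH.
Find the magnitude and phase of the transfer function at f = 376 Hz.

Step 1 — Angular frequency: ω = 2π·376 = 2362 rad/s.
Step 2 — Transfer function: H(jω) = jωL/(R + jωL).
Step 3 — Numerator jωL = j·23.62; denominator R + jωL = 148 + j23.62.
Step 4 — H = 0.02485 + j0.1557.
Step 5 — Magnitude: |H| = 0.1576 (-16.0 dB); phase: φ = 80.9°.

|H| = 0.1576 (-16.0 dB), φ = 80.9°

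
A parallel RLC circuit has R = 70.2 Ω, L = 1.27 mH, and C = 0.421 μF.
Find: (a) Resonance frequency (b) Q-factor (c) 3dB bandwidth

Step 1 — Resonance: ω₀ = 1/√(LC) = 1/√(0.00127·4.21e-07) = 4.325e+04 rad/s.
Step 2 — f₀ = ω₀/(2π) = 6883 Hz.
Step 3 — Parallel Q: Q = R/(ω₀L) = 70.2/(4.325e+04·0.00127) = 1.278.
Step 4 — Bandwidth: Δω = ω₀/Q = 3.384e+04 rad/s; BW = Δω/(2π) = 5385 Hz.

(a) f₀ = 6883 Hz  (b) Q = 1.278  (c) BW = 5385 Hz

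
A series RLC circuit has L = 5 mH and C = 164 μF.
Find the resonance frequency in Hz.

Step 1 — Resonance condition Im(Z)=0 gives ω₀ = 1/√(LC).
Step 2 — ω₀ = 1/√(0.005·0.000164) = 1104 rad/s.
Step 3 — f₀ = ω₀/(2π) = 175.8 Hz.

f₀ = 175.8 Hz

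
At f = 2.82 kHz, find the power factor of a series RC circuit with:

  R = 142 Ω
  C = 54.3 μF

Step 1 — Angular frequency: ω = 2π·f = 2π·2820 = 1.772e+04 rad/s.
Step 2 — Component impedances:
  R: Z = R = 142 Ω
  C: Z = 1/(jωC) = -j/(ω·C) = 0 - j1.039 Ω
Step 3 — Series combination: Z_total = R + C = 142 - j1.039 Ω = 142∠-0.4° Ω.
Step 4 — Power factor: PF = cos(φ) = Re(Z)/|Z| = 142/142 = 1.
Step 5 — Type: Im(Z) = -1.039 ⇒ leading (phase φ = -0.4°).

PF = 1 (leading, φ = -0.4°)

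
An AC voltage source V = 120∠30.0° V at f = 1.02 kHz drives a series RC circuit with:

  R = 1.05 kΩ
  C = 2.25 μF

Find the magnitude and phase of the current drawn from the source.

Step 1 — Angular frequency: ω = 2π·f = 2π·1020 = 6409 rad/s.
Step 2 — Component impedances:
  R: Z = R = 1050 Ω
  C: Z = 1/(jωC) = -j/(ω·C) = 0 - j69.35 Ω
Step 3 — Series combination: Z_total = R + C = 1050 - j69.35 Ω = 1052∠-3.8° Ω.
Step 4 — Source phasor: V = 120∠30.0° V = 103.9 + j60 V.
Step 5 — Ohm's law: I = V / Z_total = (103.9 + j60) / (1050 - j69.35) = 0.09479 + j0.0634 A.
Step 6 — Convert to polar: |I| = 0.114 A, ∠I = 33.8°.

I = 0.114∠33.8° A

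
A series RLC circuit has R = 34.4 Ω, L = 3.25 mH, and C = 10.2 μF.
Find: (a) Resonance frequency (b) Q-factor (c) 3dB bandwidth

Step 1 — Resonance: ω₀ = 1/√(LC) = 1/√(0.00325·1.02e-05) = 5492 rad/s.
Step 2 — f₀ = ω₀/(2π) = 874.1 Hz.
Step 3 — Series Q: Q = ω₀L/R = 5492·0.00325/34.4 = 0.5189.
Step 4 — Bandwidth: Δω = ω₀/Q = 1.058e+04 rad/s; BW = Δω/(2π) = 1685 Hz.

(a) f₀ = 874.1 Hz  (b) Q = 0.5189  (c) BW = 1685 Hz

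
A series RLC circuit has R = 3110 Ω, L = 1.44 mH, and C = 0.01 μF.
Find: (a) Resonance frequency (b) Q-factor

Step 1 — Resonance condition Im(Z)=0 gives ω₀ = 1/√(LC).
Step 2 — ω₀ = 1/√(0.00144·1e-08) = 2.635e+05 rad/s.
Step 3 — f₀ = ω₀/(2π) = 4.194e+04 Hz.
Step 4 — Series Q: Q = ω₀L/R = 2.635e+05·0.00144/3110 = 0.122.

(a) f₀ = 4.194e+04 Hz  (b) Q = 0.122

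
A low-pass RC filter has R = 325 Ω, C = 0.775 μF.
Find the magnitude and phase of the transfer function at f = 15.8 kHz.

Step 1 — Angular frequency: ω = 2π·1.58e+04 = 9.927e+04 rad/s.
Step 2 — Transfer function: H(jω) = 1/(1 + jωRC).
Step 3 — Denominator: 1 + jωRC = 1 + j·9.927e+04·325·7.75e-07 = 1 + j25.
Step 4 — H = 0.001597 - j0.03993.
Step 5 — Magnitude: |H| = 0.03996 (-28.0 dB); phase: φ = -87.7°.

|H| = 0.03996 (-28.0 dB), φ = -87.7°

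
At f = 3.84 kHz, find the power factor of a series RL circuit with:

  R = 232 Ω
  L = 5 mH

Step 1 — Angular frequency: ω = 2π·f = 2π·3840 = 2.413e+04 rad/s.
Step 2 — Component impedances:
  R: Z = R = 232 Ω
  L: Z = jωL = j·2.413e+04·0.005 = 0 + j120.6 Ω
Step 3 — Series combination: Z_total = R + L = 232 + j120.6 Ω = 261.5∠27.5° Ω.
Step 4 — Power factor: PF = cos(φ) = Re(Z)/|Z| = 232/261.5 = 0.8872.
Step 5 — Type: Im(Z) = 120.6 ⇒ lagging (phase φ = 27.5°).

PF = 0.8872 (lagging, φ = 27.5°)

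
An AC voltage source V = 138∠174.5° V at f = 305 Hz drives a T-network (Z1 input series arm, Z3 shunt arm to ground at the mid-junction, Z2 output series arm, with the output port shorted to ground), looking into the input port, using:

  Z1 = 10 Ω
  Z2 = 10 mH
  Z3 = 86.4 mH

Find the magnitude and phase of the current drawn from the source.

Step 1 — Angular frequency: ω = 2π·f = 2π·305 = 1916 rad/s.
Step 2 — Component impedances:
  Z1: Z = R = 10 Ω
  Z2: Z = jωL = j·1916·0.01 = 0 + j19.16 Ω
  Z3: Z = jωL = j·1916·0.0864 = 0 + j165.6 Ω
Step 3 — With the output port shorted to ground, the output series arm Z2 runs from the junction to ground; the shunt arm Z3 also runs from the junction to ground. They appear in parallel: Z3 || Z2 = 0 + j17.18 Ω.
Step 4 — Series with input arm Z1: Z_in = Z1 + (Z3 || Z2) = 10 + j17.18 Ω = 19.87∠59.8° Ω.
Step 5 — Source phasor: V = 138∠174.5° V = -137.4 + j13.23 V.
Step 6 — Ohm's law: I = V / Z_total = (-137.4 + j13.23) / (10 + j17.18) = -2.902 + j6.308 A.
Step 7 — Convert to polar: |I| = 6.943 A, ∠I = 114.7°.

I = 6.943∠114.7° A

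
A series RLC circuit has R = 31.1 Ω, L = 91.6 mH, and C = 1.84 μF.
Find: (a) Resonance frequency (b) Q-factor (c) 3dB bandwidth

Step 1 — Resonance condition Im(Z)=0 gives ω₀ = 1/√(LC).
Step 2 — ω₀ = 1/√(0.0916·1.84e-06) = 2436 rad/s.
Step 3 — f₀ = ω₀/(2π) = 387.7 Hz.
Step 4 — Series Q: Q = ω₀L/R = 2436·0.0916/31.1 = 7.174.
Step 5 — 3dB bandwidth: Δω = ω₀/Q = 339.5 rad/s; BW = Δω/(2π) = 54.04 Hz.

(a) f₀ = 387.7 Hz  (b) Q = 7.174  (c) BW = 54.04 Hz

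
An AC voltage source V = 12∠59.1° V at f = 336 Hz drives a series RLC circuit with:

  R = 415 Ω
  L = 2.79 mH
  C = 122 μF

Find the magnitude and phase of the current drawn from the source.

Step 1 — Angular frequency: ω = 2π·f = 2π·336 = 2111 rad/s.
Step 2 — Component impedances:
  R: Z = R = 415 Ω
  L: Z = jωL = j·2111·0.00279 = 0 + j5.89 Ω
  C: Z = 1/(jωC) = -j/(ω·C) = 0 - j3.883 Ω
Step 3 — Series combination: Z_total = R + L + C = 415 + j2.008 Ω = 415∠0.3° Ω.
Step 4 — Source phasor: V = 12∠59.1° V = 6.162 + j10.3 V.
Step 5 — Ohm's law: I = V / Z_total = (6.162 + j10.3) / (415 + j2.008) = 0.01497 + j0.02474 A.
Step 6 — Convert to polar: |I| = 0.02892 A, ∠I = 58.8°.

I = 0.02892∠58.8° A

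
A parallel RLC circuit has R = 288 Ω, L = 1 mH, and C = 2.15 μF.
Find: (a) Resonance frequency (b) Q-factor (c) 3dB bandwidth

Step 1 — Resonance: ω₀ = 1/√(LC) = 1/√(0.001·2.15e-06) = 2.157e+04 rad/s.
Step 2 — f₀ = ω₀/(2π) = 3432 Hz.
Step 3 — Parallel Q: Q = R/(ω₀L) = 288/(2.157e+04·0.001) = 13.35.
Step 4 — Bandwidth: Δω = ω₀/Q = 1615 rad/s; BW = Δω/(2π) = 257 Hz.

(a) f₀ = 3432 Hz  (b) Q = 13.35  (c) BW = 257 Hz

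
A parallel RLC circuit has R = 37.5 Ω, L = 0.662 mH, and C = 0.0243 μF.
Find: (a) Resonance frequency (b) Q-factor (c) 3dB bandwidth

Step 1 — Resonance: ω₀ = 1/√(LC) = 1/√(0.000662·2.43e-08) = 2.493e+05 rad/s.
Step 2 — f₀ = ω₀/(2π) = 3.968e+04 Hz.
Step 3 — Parallel Q: Q = R/(ω₀L) = 37.5/(2.493e+05·0.000662) = 0.2272.
Step 4 — Bandwidth: Δω = ω₀/Q = 1.097e+06 rad/s; BW = Δω/(2π) = 1.747e+05 Hz.

(a) f₀ = 3.968e+04 Hz  (b) Q = 0.2272  (c) BW = 1.747e+05 Hz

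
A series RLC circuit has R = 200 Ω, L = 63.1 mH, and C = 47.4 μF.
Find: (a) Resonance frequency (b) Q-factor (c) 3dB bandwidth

Step 1 — Resonance: ω₀ = 1/√(LC) = 1/√(0.0631·4.74e-05) = 578.2 rad/s.
Step 2 — f₀ = ω₀/(2π) = 92.03 Hz.
Step 3 — Series Q: Q = ω₀L/R = 578.2·0.0631/200 = 0.1824.
Step 4 — Bandwidth: Δω = ω₀/Q = 3170 rad/s; BW = Δω/(2π) = 504.5 Hz.

(a) f₀ = 92.03 Hz  (b) Q = 0.1824  (c) BW = 504.5 Hz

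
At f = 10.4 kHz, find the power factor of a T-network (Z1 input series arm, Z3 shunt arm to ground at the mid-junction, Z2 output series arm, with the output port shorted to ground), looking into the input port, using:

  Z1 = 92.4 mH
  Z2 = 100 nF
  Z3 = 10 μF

Step 1 — Angular frequency: ω = 2π·f = 2π·1.04e+04 = 6.535e+04 rad/s.
Step 2 — Component impedances:
  Z1: Z = jωL = j·6.535e+04·0.0924 = 0 + j6038 Ω
  Z2: Z = 1/(jωC) = -j/(ω·C) = 0 - j153 Ω
  Z3: Z = 1/(jωC) = -j/(ω·C) = 0 - j1.53 Ω
Step 3 — With the output port shorted to ground, the output series arm Z2 runs from the junction to ground; the shunt arm Z3 also runs from the junction to ground. They appear in parallel: Z3 || Z2 = 0 - j1.515 Ω.
Step 4 — Series with input arm Z1: Z_in = Z1 + (Z3 || Z2) = 0 + j6036 Ω = 6036∠90.0° Ω.
Step 5 — Power factor: PF = cos(φ) = Re(Z)/|Z| = 0/6036 = 0.
Step 6 — Type: Im(Z) = 6036 ⇒ lagging (phase φ = 90.0°).

PF = 0 (lagging, φ = 90.0°)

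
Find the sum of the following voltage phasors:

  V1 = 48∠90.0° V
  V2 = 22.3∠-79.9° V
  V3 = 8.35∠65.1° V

Step 1 — Convert each phasor to rectangular form:
  V1 = 48·(cos(90.0°) + j·sin(90.0°)) = 0 + j48 V
  V2 = 22.3·(cos(-79.9°) + j·sin(-79.9°)) = 3.911 - j21.95 V
  V3 = 8.35·(cos(65.1°) + j·sin(65.1°)) = 3.516 + j7.574 V
Step 2 — Sum components: V_total = 7.426 + j33.62 V.
Step 3 — Convert to polar: |V_total| = 34.43 V, ∠V_total = 77.5°.

V_total = 34.43∠77.5° V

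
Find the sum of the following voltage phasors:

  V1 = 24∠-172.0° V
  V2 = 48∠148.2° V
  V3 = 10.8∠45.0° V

Step 1 — Convert each phasor to rectangular form:
  V1 = 24·(cos(-172.0°) + j·sin(-172.0°)) = -23.77 - j3.34 V
  V2 = 48·(cos(148.2°) + j·sin(148.2°)) = -40.79 + j25.29 V
  V3 = 10.8·(cos(45.0°) + j·sin(45.0°)) = 7.637 + j7.637 V
Step 2 — Sum components: V_total = -56.92 + j29.59 V.
Step 3 — Convert to polar: |V_total| = 64.16 V, ∠V_total = 152.5°.

V_total = 64.16∠152.5° V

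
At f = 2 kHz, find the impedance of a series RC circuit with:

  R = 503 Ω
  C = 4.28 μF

Step 1 — Angular frequency: ω = 2π·f = 2π·2000 = 1.257e+04 rad/s.
Step 2 — Component impedances:
  R: Z = R = 503 Ω
  C: Z = 1/(jωC) = -j/(ω·C) = 0 - j18.59 Ω
Step 3 — Series combination: Z_total = R + C = 503 - j18.59 Ω = 503.3∠-2.1° Ω.

Z = 503 - j18.59 Ω = 503.3∠-2.1° Ω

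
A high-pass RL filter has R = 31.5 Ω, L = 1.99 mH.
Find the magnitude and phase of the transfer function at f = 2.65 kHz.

Step 1 — Angular frequency: ω = 2π·2650 = 1.665e+04 rad/s.
Step 2 — Transfer function: H(jω) = jωL/(R + jωL).
Step 3 — Numerator jωL = j·33.13; denominator R + jωL = 31.5 + j33.13.
Step 4 — H = 0.5253 + j0.4994.
Step 5 — Magnitude: |H| = 0.7248 (-2.8 dB); phase: φ = 43.6°.

|H| = 0.7248 (-2.8 dB), φ = 43.6°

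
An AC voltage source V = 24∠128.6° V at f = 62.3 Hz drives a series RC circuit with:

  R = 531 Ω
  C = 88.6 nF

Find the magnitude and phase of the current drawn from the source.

Step 1 — Angular frequency: ω = 2π·f = 2π·62.3 = 391.4 rad/s.
Step 2 — Component impedances:
  R: Z = R = 531 Ω
  C: Z = 1/(jωC) = -j/(ω·C) = 0 - j2.883e+04 Ω
Step 3 — Series combination: Z_total = R + C = 531 - j2.883e+04 Ω = 2.884e+04∠-88.9° Ω.
Step 4 — Source phasor: V = 24∠128.6° V = -14.97 + j18.76 V.
Step 5 — Ohm's law: I = V / Z_total = (-14.97 + j18.76) / (531 - j2.883e+04) = -0.0006598 - j0.0005071 A.
Step 6 — Convert to polar: |I| = 0.0008322 A, ∠I = -142.5°.

I = 0.0008322∠-142.5° A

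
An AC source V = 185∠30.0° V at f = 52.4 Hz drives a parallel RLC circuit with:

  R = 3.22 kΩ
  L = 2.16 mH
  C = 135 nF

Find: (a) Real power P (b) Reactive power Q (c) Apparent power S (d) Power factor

Step 1 — Angular frequency: ω = 2π·f = 2π·52.4 = 329.2 rad/s.
Step 2 — Component impedances:
  R: Z = R = 3220 Ω
  L: Z = jωL = j·329.2·0.00216 = 0 + j0.7112 Ω
  C: Z = 1/(jωC) = -j/(ω·C) = 0 - j2.25e+04 Ω
Step 3 — Parallel combination: 1/Z_total = 1/R + 1/L + 1/C; Z_total = 0.0001571 + j0.7112 Ω = 0.7112∠90.0° Ω.
Step 4 — Source phasor: V = 185∠30.0° V = 160.2 + j92.5 V.
Step 5 — Current: I = V / Z = 130.1 - j225.3 A = 260.1∠-60.0° A.
Step 6 — Complex power: S = V·I* = 10.63 + j4.812e+04 VA.
Step 7 — Real power: P = Re(S) = 10.63 W.
Step 8 — Reactive power: Q = Im(S) = 4.812e+04 VAR.
Step 9 — Apparent power: |S| = 4.812e+04 VA.
Step 10 — Power factor: PF = P/|S| = 0.0002209 (lagging).

(a) P = 10.63 W  (b) Q = 4.812e+04 VAR  (c) S = 4.812e+04 VA  (d) PF = 0.0002209 (lagging)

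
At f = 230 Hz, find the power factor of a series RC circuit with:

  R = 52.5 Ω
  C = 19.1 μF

Step 1 — Angular frequency: ω = 2π·f = 2π·230 = 1445 rad/s.
Step 2 — Component impedances:
  R: Z = R = 52.5 Ω
  C: Z = 1/(jωC) = -j/(ω·C) = 0 - j36.23 Ω
Step 3 — Series combination: Z_total = R + C = 52.5 - j36.23 Ω = 63.79∠-34.6° Ω.
Step 4 — Power factor: PF = cos(φ) = Re(Z)/|Z| = 52.5/63.79 = 0.823.
Step 5 — Type: Im(Z) = -36.23 ⇒ leading (phase φ = -34.6°).

PF = 0.823 (leading, φ = -34.6°)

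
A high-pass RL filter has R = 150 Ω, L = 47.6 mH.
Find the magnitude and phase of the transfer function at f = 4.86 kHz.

Step 1 — Angular frequency: ω = 2π·4860 = 3.054e+04 rad/s.
Step 2 — Transfer function: H(jω) = jωL/(R + jωL).
Step 3 — Numerator jωL = j·1454; denominator R + jωL = 150 + j1454.
Step 4 — H = 0.9895 + j0.1021.
Step 5 — Magnitude: |H| = 0.9947 (-0.0 dB); phase: φ = 5.9°.

|H| = 0.9947 (-0.0 dB), φ = 5.9°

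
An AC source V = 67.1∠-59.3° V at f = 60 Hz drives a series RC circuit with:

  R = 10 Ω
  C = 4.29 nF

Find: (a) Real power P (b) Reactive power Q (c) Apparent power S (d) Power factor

Step 1 — Angular frequency: ω = 2π·f = 2π·60 = 377 rad/s.
Step 2 — Component impedances:
  R: Z = R = 10 Ω
  C: Z = 1/(jωC) = -j/(ω·C) = 0 - j6.183e+05 Ω
Step 3 — Series combination: Z_total = R + C = 10 - j6.183e+05 Ω = 6.183e+05∠-90.0° Ω.
Step 4 — Source phasor: V = 67.1∠-59.3° V = 34.26 - j57.7 V.
Step 5 — Current: I = V / Z = 9.331e-05 + j5.54e-05 A = 0.0001085∠30.7° A.
Step 6 — Complex power: S = V·I* = 1.178e-07 - j0.007282 VA.
Step 7 — Real power: P = Re(S) = 1.178e-07 W.
Step 8 — Reactive power: Q = Im(S) = -0.007282 VAR.
Step 9 — Apparent power: |S| = 0.007282 VA.
Step 10 — Power factor: PF = P/|S| = 1.617e-05 (leading).

(a) P = 1.178e-07 W  (b) Q = -0.007282 VAR  (c) S = 0.007282 VA  (d) PF = 1.617e-05 (leading)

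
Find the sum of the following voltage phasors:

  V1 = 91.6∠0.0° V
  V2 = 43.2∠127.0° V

Step 1 — Convert each phasor to rectangular form:
  V1 = 91.6·(cos(0.0°) + j·sin(0.0°)) = 91.6 V
  V2 = 43.2·(cos(127.0°) + j·sin(127.0°)) = -26 + j34.5 V
Step 2 — Sum components: V_total = 65.6 + j34.5 V.
Step 3 — Convert to polar: |V_total| = 74.12 V, ∠V_total = 27.7°.

V_total = 74.12∠27.7° V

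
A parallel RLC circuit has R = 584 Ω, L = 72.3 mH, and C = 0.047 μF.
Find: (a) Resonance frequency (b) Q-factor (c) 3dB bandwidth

Step 1 — Resonance: ω₀ = 1/√(LC) = 1/√(0.0723·4.7e-08) = 1.715e+04 rad/s.
Step 2 — f₀ = ω₀/(2π) = 2730 Hz.
Step 3 — Parallel Q: Q = R/(ω₀L) = 584/(1.715e+04·0.0723) = 0.4709.
Step 4 — Bandwidth: Δω = ω₀/Q = 3.643e+04 rad/s; BW = Δω/(2π) = 5798 Hz.

(a) f₀ = 2730 Hz  (b) Q = 0.4709  (c) BW = 5798 Hz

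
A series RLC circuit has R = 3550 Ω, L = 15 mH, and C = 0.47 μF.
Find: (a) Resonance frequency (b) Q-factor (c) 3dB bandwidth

Step 1 — Resonance: ω₀ = 1/√(LC) = 1/√(0.015·4.7e-07) = 1.191e+04 rad/s.
Step 2 — f₀ = ω₀/(2π) = 1896 Hz.
Step 3 — Series Q: Q = ω₀L/R = 1.191e+04·0.015/3550 = 0.05032.
Step 4 — Bandwidth: Δω = ω₀/Q = 2.367e+05 rad/s; BW = Δω/(2π) = 3.767e+04 Hz.

(a) f₀ = 1896 Hz  (b) Q = 0.05032  (c) BW = 3.767e+04 Hz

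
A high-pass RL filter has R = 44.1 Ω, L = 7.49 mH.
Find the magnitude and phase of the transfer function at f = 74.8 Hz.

Step 1 — Angular frequency: ω = 2π·74.8 = 470 rad/s.
Step 2 — Transfer function: H(jω) = jωL/(R + jωL).
Step 3 — Numerator jωL = j·3.52; denominator R + jωL = 44.1 + j3.52.
Step 4 — H = 0.006331 + j0.07932.
Step 5 — Magnitude: |H| = 0.07957 (-22.0 dB); phase: φ = 85.4°.

|H| = 0.07957 (-22.0 dB), φ = 85.4°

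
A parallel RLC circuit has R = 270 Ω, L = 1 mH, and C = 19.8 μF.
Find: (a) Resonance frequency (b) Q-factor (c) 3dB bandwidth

Step 1 — Resonance: ω₀ = 1/√(LC) = 1/√(0.001·1.98e-05) = 7107 rad/s.
Step 2 — f₀ = ω₀/(2π) = 1131 Hz.
Step 3 — Parallel Q: Q = R/(ω₀L) = 270/(7107·0.001) = 37.99.
Step 4 — Bandwidth: Δω = ω₀/Q = 187.1 rad/s; BW = Δω/(2π) = 29.77 Hz.

(a) f₀ = 1131 Hz  (b) Q = 37.99  (c) BW = 29.77 Hz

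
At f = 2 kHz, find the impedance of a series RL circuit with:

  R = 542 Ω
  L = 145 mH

Step 1 — Angular frequency: ω = 2π·f = 2π·2000 = 1.257e+04 rad/s.
Step 2 — Component impedances:
  R: Z = R = 542 Ω
  L: Z = jωL = j·1.257e+04·0.145 = 0 + j1822 Ω
Step 3 — Series combination: Z_total = R + L = 542 + j1822 Ω = 1901∠73.4° Ω.

Z = 542 + j1822 Ω = 1901∠73.4° Ω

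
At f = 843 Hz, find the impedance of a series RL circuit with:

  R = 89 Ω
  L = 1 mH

Step 1 — Angular frequency: ω = 2π·f = 2π·843 = 5297 rad/s.
Step 2 — Component impedances:
  R: Z = R = 89 Ω
  L: Z = jωL = j·5297·0.001 = 0 + j5.297 Ω
Step 3 — Series combination: Z_total = R + L = 89 + j5.297 Ω = 89.16∠3.4° Ω.

Z = 89 + j5.297 Ω = 89.16∠3.4° Ω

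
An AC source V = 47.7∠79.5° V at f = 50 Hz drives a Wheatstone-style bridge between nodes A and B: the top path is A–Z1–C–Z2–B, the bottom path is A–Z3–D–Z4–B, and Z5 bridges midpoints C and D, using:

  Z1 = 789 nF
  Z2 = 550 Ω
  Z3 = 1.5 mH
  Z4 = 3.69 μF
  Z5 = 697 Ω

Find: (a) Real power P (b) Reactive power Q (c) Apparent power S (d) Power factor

Step 1 — Angular frequency: ω = 2π·f = 2π·50 = 314.2 rad/s.
Step 2 — Component impedances:
  Z1: Z = 1/(jωC) = -j/(ω·C) = 0 - j4034 Ω
  Z2: Z = R = 550 Ω
  Z3: Z = jωL = j·314.2·0.0015 = 0 + j0.4712 Ω
  Z4: Z = 1/(jωC) = -j/(ω·C) = 0 - j862.6 Ω
  Z5: Z = R = 697 Ω
Step 3 — Bridge requires nodal analysis (the Z5 bridge couples midpoints C and D, so the two paths cannot be reduced to a simple series/parallel combination). Setting node B to ground and injecting 1 A at node A, the 3-node admittance system at A, C, D solves to V_A = Z_AB = 370.4 - j566.5 Ω = 676.8∠-56.8° Ω.
Step 4 — Source phasor: V = 47.7∠79.5° V = 8.693 + j46.9 V.
Step 5 — Current: I = V / Z = -0.05096 + j0.04867 A = 0.07047∠136.3° A.
Step 6 — Complex power: S = V·I* = 1.84 - j2.813 VA.
Step 7 — Real power: P = Re(S) = 1.84 W.
Step 8 — Reactive power: Q = Im(S) = -2.813 VAR.
Step 9 — Apparent power: |S| = 3.362 VA.
Step 10 — Power factor: PF = P/|S| = 0.5473 (leading).

(a) P = 1.84 W  (b) Q = -2.813 VAR  (c) S = 3.362 VA  (d) PF = 0.5473 (leading)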